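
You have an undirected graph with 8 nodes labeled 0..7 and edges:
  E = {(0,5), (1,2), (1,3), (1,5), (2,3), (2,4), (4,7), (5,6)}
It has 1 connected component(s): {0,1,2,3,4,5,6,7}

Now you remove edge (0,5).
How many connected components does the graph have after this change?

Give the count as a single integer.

Initial component count: 1
Remove (0,5): it was a bridge. Count increases: 1 -> 2.
  After removal, components: {0} {1,2,3,4,5,6,7}
New component count: 2

Answer: 2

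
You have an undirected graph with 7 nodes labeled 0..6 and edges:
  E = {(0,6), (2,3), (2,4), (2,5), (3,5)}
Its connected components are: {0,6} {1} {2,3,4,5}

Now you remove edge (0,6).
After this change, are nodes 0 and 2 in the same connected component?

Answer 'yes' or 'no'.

Initial components: {0,6} {1} {2,3,4,5}
Removing edge (0,6): it was a bridge — component count 3 -> 4.
New components: {0} {1} {2,3,4,5} {6}
Are 0 and 2 in the same component? no

Answer: no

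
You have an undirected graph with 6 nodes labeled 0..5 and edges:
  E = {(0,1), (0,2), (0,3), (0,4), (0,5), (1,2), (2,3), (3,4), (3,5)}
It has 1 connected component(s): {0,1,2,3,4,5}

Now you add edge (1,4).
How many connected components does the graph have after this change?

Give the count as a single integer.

Answer: 1

Derivation:
Initial component count: 1
Add (1,4): endpoints already in same component. Count unchanged: 1.
New component count: 1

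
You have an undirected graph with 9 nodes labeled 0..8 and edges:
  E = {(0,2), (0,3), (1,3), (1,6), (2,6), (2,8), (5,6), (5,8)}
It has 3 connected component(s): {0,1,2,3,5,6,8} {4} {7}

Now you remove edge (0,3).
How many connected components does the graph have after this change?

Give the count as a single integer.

Initial component count: 3
Remove (0,3): not a bridge. Count unchanged: 3.
  After removal, components: {0,1,2,3,5,6,8} {4} {7}
New component count: 3

Answer: 3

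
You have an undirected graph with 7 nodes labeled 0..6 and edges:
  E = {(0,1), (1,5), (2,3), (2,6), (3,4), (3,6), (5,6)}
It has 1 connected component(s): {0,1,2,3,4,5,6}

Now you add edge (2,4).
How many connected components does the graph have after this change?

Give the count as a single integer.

Answer: 1

Derivation:
Initial component count: 1
Add (2,4): endpoints already in same component. Count unchanged: 1.
New component count: 1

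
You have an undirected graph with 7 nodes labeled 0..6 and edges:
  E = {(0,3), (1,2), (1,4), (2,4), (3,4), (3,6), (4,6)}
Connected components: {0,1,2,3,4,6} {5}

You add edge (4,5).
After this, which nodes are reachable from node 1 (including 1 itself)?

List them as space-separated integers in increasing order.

Answer: 0 1 2 3 4 5 6

Derivation:
Before: nodes reachable from 1: {0,1,2,3,4,6}
Adding (4,5): merges 1's component with another. Reachability grows.
After: nodes reachable from 1: {0,1,2,3,4,5,6}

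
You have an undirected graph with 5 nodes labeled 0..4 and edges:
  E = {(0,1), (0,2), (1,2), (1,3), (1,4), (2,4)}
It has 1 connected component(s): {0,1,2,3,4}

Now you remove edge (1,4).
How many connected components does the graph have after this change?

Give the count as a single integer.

Initial component count: 1
Remove (1,4): not a bridge. Count unchanged: 1.
  After removal, components: {0,1,2,3,4}
New component count: 1

Answer: 1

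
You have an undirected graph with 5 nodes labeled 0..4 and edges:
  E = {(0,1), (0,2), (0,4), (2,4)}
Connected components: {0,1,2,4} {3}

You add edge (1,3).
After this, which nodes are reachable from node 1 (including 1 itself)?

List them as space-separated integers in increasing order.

Before: nodes reachable from 1: {0,1,2,4}
Adding (1,3): merges 1's component with another. Reachability grows.
After: nodes reachable from 1: {0,1,2,3,4}

Answer: 0 1 2 3 4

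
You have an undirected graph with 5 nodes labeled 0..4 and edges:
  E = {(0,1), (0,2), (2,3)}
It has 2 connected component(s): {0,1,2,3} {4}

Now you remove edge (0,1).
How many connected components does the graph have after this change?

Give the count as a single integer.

Initial component count: 2
Remove (0,1): it was a bridge. Count increases: 2 -> 3.
  After removal, components: {0,2,3} {1} {4}
New component count: 3

Answer: 3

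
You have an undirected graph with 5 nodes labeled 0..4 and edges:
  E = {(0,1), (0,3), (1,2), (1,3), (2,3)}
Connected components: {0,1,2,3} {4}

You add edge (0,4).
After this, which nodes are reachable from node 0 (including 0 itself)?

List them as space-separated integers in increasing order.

Answer: 0 1 2 3 4

Derivation:
Before: nodes reachable from 0: {0,1,2,3}
Adding (0,4): merges 0's component with another. Reachability grows.
After: nodes reachable from 0: {0,1,2,3,4}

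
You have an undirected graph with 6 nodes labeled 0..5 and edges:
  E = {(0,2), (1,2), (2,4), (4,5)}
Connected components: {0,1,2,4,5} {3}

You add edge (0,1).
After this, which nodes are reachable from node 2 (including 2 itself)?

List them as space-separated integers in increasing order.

Before: nodes reachable from 2: {0,1,2,4,5}
Adding (0,1): both endpoints already in same component. Reachability from 2 unchanged.
After: nodes reachable from 2: {0,1,2,4,5}

Answer: 0 1 2 4 5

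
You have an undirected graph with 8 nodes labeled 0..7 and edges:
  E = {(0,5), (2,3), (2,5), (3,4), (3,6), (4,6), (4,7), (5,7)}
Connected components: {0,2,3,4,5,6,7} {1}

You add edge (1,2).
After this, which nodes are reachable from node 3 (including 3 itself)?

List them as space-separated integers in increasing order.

Before: nodes reachable from 3: {0,2,3,4,5,6,7}
Adding (1,2): merges 3's component with another. Reachability grows.
After: nodes reachable from 3: {0,1,2,3,4,5,6,7}

Answer: 0 1 2 3 4 5 6 7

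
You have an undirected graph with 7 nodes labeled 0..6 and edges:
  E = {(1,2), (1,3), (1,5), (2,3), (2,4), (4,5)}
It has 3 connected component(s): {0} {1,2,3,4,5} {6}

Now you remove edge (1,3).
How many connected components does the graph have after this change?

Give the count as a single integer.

Answer: 3

Derivation:
Initial component count: 3
Remove (1,3): not a bridge. Count unchanged: 3.
  After removal, components: {0} {1,2,3,4,5} {6}
New component count: 3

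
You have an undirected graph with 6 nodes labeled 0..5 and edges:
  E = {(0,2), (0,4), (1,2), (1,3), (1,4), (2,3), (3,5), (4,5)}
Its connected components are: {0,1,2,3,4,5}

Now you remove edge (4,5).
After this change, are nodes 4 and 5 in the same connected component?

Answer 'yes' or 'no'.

Initial components: {0,1,2,3,4,5}
Removing edge (4,5): not a bridge — component count unchanged at 1.
New components: {0,1,2,3,4,5}
Are 4 and 5 in the same component? yes

Answer: yes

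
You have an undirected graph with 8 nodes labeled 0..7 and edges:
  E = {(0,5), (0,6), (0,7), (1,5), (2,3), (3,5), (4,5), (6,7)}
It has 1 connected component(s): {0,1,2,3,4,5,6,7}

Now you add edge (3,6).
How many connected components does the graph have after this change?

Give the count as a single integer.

Answer: 1

Derivation:
Initial component count: 1
Add (3,6): endpoints already in same component. Count unchanged: 1.
New component count: 1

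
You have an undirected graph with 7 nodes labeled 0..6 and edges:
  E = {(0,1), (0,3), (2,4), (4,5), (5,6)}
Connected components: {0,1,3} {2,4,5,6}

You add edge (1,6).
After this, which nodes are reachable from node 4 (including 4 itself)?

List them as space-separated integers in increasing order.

Before: nodes reachable from 4: {2,4,5,6}
Adding (1,6): merges 4's component with another. Reachability grows.
After: nodes reachable from 4: {0,1,2,3,4,5,6}

Answer: 0 1 2 3 4 5 6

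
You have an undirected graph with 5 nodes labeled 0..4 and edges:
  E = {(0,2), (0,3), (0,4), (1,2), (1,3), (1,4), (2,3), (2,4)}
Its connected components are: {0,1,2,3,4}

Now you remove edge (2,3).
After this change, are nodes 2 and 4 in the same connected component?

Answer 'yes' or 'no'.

Answer: yes

Derivation:
Initial components: {0,1,2,3,4}
Removing edge (2,3): not a bridge — component count unchanged at 1.
New components: {0,1,2,3,4}
Are 2 and 4 in the same component? yes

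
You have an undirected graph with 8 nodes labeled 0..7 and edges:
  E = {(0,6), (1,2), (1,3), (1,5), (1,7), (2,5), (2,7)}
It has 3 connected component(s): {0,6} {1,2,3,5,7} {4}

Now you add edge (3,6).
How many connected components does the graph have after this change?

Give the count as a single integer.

Initial component count: 3
Add (3,6): merges two components. Count decreases: 3 -> 2.
New component count: 2

Answer: 2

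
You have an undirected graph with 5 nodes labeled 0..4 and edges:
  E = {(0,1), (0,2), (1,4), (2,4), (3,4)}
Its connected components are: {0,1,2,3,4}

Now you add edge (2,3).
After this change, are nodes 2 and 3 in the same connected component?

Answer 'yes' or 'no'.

Answer: yes

Derivation:
Initial components: {0,1,2,3,4}
Adding edge (2,3): both already in same component {0,1,2,3,4}. No change.
New components: {0,1,2,3,4}
Are 2 and 3 in the same component? yes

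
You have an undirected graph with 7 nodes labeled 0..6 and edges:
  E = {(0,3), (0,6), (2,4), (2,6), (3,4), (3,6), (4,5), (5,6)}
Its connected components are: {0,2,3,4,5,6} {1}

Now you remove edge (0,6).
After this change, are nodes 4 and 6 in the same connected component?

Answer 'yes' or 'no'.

Initial components: {0,2,3,4,5,6} {1}
Removing edge (0,6): not a bridge — component count unchanged at 2.
New components: {0,2,3,4,5,6} {1}
Are 4 and 6 in the same component? yes

Answer: yes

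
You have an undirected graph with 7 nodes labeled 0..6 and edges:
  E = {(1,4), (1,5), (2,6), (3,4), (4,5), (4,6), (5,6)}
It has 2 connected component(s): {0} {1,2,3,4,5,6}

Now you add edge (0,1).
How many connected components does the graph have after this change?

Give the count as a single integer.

Initial component count: 2
Add (0,1): merges two components. Count decreases: 2 -> 1.
New component count: 1

Answer: 1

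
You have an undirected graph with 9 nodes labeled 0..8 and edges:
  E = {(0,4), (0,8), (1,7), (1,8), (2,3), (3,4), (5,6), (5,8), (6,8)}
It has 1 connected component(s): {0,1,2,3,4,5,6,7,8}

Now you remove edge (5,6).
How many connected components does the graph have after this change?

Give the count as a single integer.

Initial component count: 1
Remove (5,6): not a bridge. Count unchanged: 1.
  After removal, components: {0,1,2,3,4,5,6,7,8}
New component count: 1

Answer: 1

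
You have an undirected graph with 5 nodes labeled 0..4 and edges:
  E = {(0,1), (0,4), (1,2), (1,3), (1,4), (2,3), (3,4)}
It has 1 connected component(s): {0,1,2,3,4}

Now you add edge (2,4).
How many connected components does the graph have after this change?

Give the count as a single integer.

Initial component count: 1
Add (2,4): endpoints already in same component. Count unchanged: 1.
New component count: 1

Answer: 1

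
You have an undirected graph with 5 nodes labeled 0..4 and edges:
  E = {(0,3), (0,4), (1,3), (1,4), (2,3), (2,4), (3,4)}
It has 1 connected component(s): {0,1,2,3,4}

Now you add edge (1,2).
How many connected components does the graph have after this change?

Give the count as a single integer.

Initial component count: 1
Add (1,2): endpoints already in same component. Count unchanged: 1.
New component count: 1

Answer: 1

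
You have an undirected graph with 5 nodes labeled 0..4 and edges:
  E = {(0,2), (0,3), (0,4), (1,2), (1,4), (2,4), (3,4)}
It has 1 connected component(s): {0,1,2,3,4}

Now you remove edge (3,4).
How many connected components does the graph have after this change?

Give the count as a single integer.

Initial component count: 1
Remove (3,4): not a bridge. Count unchanged: 1.
  After removal, components: {0,1,2,3,4}
New component count: 1

Answer: 1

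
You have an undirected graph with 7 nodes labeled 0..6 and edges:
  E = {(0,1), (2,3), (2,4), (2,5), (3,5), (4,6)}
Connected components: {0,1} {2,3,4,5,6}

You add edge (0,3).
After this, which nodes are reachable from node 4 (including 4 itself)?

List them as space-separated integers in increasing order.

Before: nodes reachable from 4: {2,3,4,5,6}
Adding (0,3): merges 4's component with another. Reachability grows.
After: nodes reachable from 4: {0,1,2,3,4,5,6}

Answer: 0 1 2 3 4 5 6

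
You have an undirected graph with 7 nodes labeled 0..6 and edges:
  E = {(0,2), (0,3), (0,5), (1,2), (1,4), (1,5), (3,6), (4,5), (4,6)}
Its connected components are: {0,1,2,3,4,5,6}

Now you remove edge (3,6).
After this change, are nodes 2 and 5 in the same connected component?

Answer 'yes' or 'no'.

Initial components: {0,1,2,3,4,5,6}
Removing edge (3,6): not a bridge — component count unchanged at 1.
New components: {0,1,2,3,4,5,6}
Are 2 and 5 in the same component? yes

Answer: yes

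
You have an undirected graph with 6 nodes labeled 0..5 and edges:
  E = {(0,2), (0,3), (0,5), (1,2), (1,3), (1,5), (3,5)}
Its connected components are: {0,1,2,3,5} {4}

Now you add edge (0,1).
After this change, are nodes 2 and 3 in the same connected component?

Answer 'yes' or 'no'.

Initial components: {0,1,2,3,5} {4}
Adding edge (0,1): both already in same component {0,1,2,3,5}. No change.
New components: {0,1,2,3,5} {4}
Are 2 and 3 in the same component? yes

Answer: yes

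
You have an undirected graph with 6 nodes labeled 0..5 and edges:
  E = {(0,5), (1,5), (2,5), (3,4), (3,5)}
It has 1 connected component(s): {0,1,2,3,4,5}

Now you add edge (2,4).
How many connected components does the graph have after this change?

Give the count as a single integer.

Initial component count: 1
Add (2,4): endpoints already in same component. Count unchanged: 1.
New component count: 1

Answer: 1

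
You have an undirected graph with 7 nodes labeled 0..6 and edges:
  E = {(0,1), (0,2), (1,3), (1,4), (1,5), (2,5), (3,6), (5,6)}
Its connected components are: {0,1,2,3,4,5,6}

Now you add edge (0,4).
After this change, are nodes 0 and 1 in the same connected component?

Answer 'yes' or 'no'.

Initial components: {0,1,2,3,4,5,6}
Adding edge (0,4): both already in same component {0,1,2,3,4,5,6}. No change.
New components: {0,1,2,3,4,5,6}
Are 0 and 1 in the same component? yes

Answer: yes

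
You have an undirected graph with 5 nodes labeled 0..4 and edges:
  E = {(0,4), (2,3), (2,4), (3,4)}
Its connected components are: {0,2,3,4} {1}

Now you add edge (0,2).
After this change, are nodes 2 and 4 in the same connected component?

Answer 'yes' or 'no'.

Initial components: {0,2,3,4} {1}
Adding edge (0,2): both already in same component {0,2,3,4}. No change.
New components: {0,2,3,4} {1}
Are 2 and 4 in the same component? yes

Answer: yes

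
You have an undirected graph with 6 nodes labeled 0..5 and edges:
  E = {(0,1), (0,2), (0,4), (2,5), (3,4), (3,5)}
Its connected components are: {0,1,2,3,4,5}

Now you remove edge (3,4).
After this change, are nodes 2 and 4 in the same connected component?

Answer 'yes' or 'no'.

Initial components: {0,1,2,3,4,5}
Removing edge (3,4): not a bridge — component count unchanged at 1.
New components: {0,1,2,3,4,5}
Are 2 and 4 in the same component? yes

Answer: yes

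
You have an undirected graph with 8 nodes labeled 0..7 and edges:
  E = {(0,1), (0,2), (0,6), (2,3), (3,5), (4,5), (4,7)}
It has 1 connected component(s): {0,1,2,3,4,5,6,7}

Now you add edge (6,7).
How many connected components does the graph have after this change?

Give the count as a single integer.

Answer: 1

Derivation:
Initial component count: 1
Add (6,7): endpoints already in same component. Count unchanged: 1.
New component count: 1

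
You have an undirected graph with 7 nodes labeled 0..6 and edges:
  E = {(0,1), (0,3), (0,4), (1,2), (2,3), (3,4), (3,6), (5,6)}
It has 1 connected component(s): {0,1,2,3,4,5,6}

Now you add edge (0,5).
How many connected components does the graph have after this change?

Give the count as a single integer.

Answer: 1

Derivation:
Initial component count: 1
Add (0,5): endpoints already in same component. Count unchanged: 1.
New component count: 1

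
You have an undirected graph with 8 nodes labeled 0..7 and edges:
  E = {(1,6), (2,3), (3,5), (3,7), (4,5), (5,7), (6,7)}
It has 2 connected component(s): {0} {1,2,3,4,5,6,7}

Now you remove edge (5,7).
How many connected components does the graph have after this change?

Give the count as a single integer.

Initial component count: 2
Remove (5,7): not a bridge. Count unchanged: 2.
  After removal, components: {0} {1,2,3,4,5,6,7}
New component count: 2

Answer: 2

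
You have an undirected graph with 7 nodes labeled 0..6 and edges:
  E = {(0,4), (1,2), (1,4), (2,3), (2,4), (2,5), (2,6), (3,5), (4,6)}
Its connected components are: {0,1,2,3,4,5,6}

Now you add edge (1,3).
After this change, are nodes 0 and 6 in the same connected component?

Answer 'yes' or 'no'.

Initial components: {0,1,2,3,4,5,6}
Adding edge (1,3): both already in same component {0,1,2,3,4,5,6}. No change.
New components: {0,1,2,3,4,5,6}
Are 0 and 6 in the same component? yes

Answer: yes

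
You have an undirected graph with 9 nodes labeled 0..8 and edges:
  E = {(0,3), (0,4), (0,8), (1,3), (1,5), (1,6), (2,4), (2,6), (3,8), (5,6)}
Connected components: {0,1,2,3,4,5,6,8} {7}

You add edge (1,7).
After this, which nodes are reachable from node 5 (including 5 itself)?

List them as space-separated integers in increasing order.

Before: nodes reachable from 5: {0,1,2,3,4,5,6,8}
Adding (1,7): merges 5's component with another. Reachability grows.
After: nodes reachable from 5: {0,1,2,3,4,5,6,7,8}

Answer: 0 1 2 3 4 5 6 7 8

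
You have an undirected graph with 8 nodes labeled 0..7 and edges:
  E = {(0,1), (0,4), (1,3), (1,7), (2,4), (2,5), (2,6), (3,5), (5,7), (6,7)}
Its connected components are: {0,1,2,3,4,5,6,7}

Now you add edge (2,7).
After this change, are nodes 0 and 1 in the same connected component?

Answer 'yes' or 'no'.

Answer: yes

Derivation:
Initial components: {0,1,2,3,4,5,6,7}
Adding edge (2,7): both already in same component {0,1,2,3,4,5,6,7}. No change.
New components: {0,1,2,3,4,5,6,7}
Are 0 and 1 in the same component? yes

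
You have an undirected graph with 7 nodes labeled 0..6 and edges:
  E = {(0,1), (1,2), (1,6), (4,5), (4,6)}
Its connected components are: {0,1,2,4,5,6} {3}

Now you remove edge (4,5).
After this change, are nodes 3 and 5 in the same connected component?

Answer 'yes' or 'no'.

Answer: no

Derivation:
Initial components: {0,1,2,4,5,6} {3}
Removing edge (4,5): it was a bridge — component count 2 -> 3.
New components: {0,1,2,4,6} {3} {5}
Are 3 and 5 in the same component? no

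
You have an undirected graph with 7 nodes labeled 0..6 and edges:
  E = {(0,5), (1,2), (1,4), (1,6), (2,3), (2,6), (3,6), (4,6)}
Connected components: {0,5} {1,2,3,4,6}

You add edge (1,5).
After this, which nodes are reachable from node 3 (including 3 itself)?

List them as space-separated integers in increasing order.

Answer: 0 1 2 3 4 5 6

Derivation:
Before: nodes reachable from 3: {1,2,3,4,6}
Adding (1,5): merges 3's component with another. Reachability grows.
After: nodes reachable from 3: {0,1,2,3,4,5,6}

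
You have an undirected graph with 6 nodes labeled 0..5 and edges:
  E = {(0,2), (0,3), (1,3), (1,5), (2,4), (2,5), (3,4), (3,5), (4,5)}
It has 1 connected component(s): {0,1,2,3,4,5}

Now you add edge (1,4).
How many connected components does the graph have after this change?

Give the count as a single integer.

Initial component count: 1
Add (1,4): endpoints already in same component. Count unchanged: 1.
New component count: 1

Answer: 1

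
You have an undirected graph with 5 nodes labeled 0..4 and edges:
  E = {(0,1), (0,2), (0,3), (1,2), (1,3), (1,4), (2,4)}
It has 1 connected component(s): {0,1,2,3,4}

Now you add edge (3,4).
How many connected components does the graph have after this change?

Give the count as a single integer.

Answer: 1

Derivation:
Initial component count: 1
Add (3,4): endpoints already in same component. Count unchanged: 1.
New component count: 1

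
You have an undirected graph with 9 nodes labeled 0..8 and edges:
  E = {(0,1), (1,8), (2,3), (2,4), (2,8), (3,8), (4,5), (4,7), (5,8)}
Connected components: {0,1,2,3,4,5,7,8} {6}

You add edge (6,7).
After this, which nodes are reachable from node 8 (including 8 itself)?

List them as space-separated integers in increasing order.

Before: nodes reachable from 8: {0,1,2,3,4,5,7,8}
Adding (6,7): merges 8's component with another. Reachability grows.
After: nodes reachable from 8: {0,1,2,3,4,5,6,7,8}

Answer: 0 1 2 3 4 5 6 7 8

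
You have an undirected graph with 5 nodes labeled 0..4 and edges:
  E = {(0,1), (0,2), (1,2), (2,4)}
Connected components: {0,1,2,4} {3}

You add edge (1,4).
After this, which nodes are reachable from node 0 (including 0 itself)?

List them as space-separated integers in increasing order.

Answer: 0 1 2 4

Derivation:
Before: nodes reachable from 0: {0,1,2,4}
Adding (1,4): both endpoints already in same component. Reachability from 0 unchanged.
After: nodes reachable from 0: {0,1,2,4}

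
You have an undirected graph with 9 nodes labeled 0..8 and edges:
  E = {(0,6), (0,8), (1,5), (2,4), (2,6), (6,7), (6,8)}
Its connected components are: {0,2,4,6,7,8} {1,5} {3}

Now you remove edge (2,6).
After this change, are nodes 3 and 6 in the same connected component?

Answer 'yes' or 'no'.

Initial components: {0,2,4,6,7,8} {1,5} {3}
Removing edge (2,6): it was a bridge — component count 3 -> 4.
New components: {0,6,7,8} {1,5} {2,4} {3}
Are 3 and 6 in the same component? no

Answer: no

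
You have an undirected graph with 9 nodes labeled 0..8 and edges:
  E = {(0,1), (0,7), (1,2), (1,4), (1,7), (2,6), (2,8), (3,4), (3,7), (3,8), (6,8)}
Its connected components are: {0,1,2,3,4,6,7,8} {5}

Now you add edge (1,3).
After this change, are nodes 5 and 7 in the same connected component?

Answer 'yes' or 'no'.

Answer: no

Derivation:
Initial components: {0,1,2,3,4,6,7,8} {5}
Adding edge (1,3): both already in same component {0,1,2,3,4,6,7,8}. No change.
New components: {0,1,2,3,4,6,7,8} {5}
Are 5 and 7 in the same component? no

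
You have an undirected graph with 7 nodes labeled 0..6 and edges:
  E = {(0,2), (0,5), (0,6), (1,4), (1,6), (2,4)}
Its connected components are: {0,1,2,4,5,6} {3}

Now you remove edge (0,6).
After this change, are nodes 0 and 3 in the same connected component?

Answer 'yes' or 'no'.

Initial components: {0,1,2,4,5,6} {3}
Removing edge (0,6): not a bridge — component count unchanged at 2.
New components: {0,1,2,4,5,6} {3}
Are 0 and 3 in the same component? no

Answer: no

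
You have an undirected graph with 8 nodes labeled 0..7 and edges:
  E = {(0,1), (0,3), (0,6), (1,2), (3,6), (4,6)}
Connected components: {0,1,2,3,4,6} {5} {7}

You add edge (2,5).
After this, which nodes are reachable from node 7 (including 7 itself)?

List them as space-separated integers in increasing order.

Before: nodes reachable from 7: {7}
Adding (2,5): merges two components, but neither contains 7. Reachability from 7 unchanged.
After: nodes reachable from 7: {7}

Answer: 7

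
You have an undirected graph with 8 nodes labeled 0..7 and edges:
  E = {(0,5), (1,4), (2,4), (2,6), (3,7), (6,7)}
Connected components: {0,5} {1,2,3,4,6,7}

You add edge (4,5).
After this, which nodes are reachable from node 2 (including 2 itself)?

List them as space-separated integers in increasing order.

Before: nodes reachable from 2: {1,2,3,4,6,7}
Adding (4,5): merges 2's component with another. Reachability grows.
After: nodes reachable from 2: {0,1,2,3,4,5,6,7}

Answer: 0 1 2 3 4 5 6 7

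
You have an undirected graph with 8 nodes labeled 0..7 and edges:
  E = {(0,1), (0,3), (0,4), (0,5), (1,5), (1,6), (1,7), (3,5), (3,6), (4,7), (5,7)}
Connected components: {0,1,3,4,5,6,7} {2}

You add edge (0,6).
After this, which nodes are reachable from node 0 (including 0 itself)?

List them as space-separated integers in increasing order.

Answer: 0 1 3 4 5 6 7

Derivation:
Before: nodes reachable from 0: {0,1,3,4,5,6,7}
Adding (0,6): both endpoints already in same component. Reachability from 0 unchanged.
After: nodes reachable from 0: {0,1,3,4,5,6,7}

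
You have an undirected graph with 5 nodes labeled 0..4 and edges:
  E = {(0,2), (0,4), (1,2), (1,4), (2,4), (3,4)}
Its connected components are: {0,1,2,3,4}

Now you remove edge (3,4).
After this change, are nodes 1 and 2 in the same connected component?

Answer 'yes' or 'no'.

Answer: yes

Derivation:
Initial components: {0,1,2,3,4}
Removing edge (3,4): it was a bridge — component count 1 -> 2.
New components: {0,1,2,4} {3}
Are 1 and 2 in the same component? yes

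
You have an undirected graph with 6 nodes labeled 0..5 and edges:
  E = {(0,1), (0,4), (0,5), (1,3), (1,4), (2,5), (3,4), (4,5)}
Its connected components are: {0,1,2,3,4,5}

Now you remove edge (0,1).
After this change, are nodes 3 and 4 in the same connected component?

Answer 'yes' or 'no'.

Initial components: {0,1,2,3,4,5}
Removing edge (0,1): not a bridge — component count unchanged at 1.
New components: {0,1,2,3,4,5}
Are 3 and 4 in the same component? yes

Answer: yes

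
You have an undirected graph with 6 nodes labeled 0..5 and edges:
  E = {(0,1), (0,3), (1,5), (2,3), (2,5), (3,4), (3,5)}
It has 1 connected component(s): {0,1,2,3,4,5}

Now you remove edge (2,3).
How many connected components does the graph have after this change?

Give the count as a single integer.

Answer: 1

Derivation:
Initial component count: 1
Remove (2,3): not a bridge. Count unchanged: 1.
  After removal, components: {0,1,2,3,4,5}
New component count: 1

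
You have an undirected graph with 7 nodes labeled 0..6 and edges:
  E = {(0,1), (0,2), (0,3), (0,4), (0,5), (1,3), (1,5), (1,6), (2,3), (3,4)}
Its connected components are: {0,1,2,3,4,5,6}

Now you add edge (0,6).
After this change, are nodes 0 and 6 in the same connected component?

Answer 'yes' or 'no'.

Initial components: {0,1,2,3,4,5,6}
Adding edge (0,6): both already in same component {0,1,2,3,4,5,6}. No change.
New components: {0,1,2,3,4,5,6}
Are 0 and 6 in the same component? yes

Answer: yes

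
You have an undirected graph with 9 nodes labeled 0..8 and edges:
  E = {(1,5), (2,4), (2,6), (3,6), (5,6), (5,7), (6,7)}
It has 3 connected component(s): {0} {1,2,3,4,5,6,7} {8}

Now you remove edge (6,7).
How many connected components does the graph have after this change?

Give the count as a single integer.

Initial component count: 3
Remove (6,7): not a bridge. Count unchanged: 3.
  After removal, components: {0} {1,2,3,4,5,6,7} {8}
New component count: 3

Answer: 3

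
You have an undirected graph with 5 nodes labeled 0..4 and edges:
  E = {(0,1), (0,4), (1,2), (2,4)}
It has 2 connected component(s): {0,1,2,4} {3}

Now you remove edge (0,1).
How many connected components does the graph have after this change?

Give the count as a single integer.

Initial component count: 2
Remove (0,1): not a bridge. Count unchanged: 2.
  After removal, components: {0,1,2,4} {3}
New component count: 2

Answer: 2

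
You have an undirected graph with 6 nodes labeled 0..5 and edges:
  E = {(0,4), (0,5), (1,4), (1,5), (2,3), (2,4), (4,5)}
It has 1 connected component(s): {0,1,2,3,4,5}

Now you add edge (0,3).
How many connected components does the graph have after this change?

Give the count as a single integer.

Initial component count: 1
Add (0,3): endpoints already in same component. Count unchanged: 1.
New component count: 1

Answer: 1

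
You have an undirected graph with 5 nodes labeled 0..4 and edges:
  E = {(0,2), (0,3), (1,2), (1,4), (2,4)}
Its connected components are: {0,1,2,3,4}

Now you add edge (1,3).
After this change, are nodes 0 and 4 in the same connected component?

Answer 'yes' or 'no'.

Initial components: {0,1,2,3,4}
Adding edge (1,3): both already in same component {0,1,2,3,4}. No change.
New components: {0,1,2,3,4}
Are 0 and 4 in the same component? yes

Answer: yes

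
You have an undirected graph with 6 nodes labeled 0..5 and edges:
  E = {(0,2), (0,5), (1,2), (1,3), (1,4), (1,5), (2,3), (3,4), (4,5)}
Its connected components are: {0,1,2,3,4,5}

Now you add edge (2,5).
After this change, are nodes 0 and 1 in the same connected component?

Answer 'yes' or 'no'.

Initial components: {0,1,2,3,4,5}
Adding edge (2,5): both already in same component {0,1,2,3,4,5}. No change.
New components: {0,1,2,3,4,5}
Are 0 and 1 in the same component? yes

Answer: yes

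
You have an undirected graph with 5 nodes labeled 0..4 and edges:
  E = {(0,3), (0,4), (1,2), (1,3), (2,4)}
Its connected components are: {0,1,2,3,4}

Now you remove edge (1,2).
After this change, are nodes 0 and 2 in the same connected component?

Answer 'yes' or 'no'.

Initial components: {0,1,2,3,4}
Removing edge (1,2): not a bridge — component count unchanged at 1.
New components: {0,1,2,3,4}
Are 0 and 2 in the same component? yes

Answer: yes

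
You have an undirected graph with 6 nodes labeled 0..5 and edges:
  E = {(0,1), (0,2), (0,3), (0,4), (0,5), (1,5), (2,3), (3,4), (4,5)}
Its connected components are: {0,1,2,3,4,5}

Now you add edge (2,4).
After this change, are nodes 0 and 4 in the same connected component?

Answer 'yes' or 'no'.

Initial components: {0,1,2,3,4,5}
Adding edge (2,4): both already in same component {0,1,2,3,4,5}. No change.
New components: {0,1,2,3,4,5}
Are 0 and 4 in the same component? yes

Answer: yes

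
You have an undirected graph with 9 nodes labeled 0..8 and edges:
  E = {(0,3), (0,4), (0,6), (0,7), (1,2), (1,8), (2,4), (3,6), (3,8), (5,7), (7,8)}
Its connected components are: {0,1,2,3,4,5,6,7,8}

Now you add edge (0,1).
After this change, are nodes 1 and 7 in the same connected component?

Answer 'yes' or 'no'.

Initial components: {0,1,2,3,4,5,6,7,8}
Adding edge (0,1): both already in same component {0,1,2,3,4,5,6,7,8}. No change.
New components: {0,1,2,3,4,5,6,7,8}
Are 1 and 7 in the same component? yes

Answer: yes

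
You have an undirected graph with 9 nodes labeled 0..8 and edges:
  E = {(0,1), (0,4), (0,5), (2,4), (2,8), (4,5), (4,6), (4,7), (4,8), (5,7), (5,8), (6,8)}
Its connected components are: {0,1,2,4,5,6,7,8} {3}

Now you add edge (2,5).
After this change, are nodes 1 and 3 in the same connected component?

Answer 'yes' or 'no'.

Answer: no

Derivation:
Initial components: {0,1,2,4,5,6,7,8} {3}
Adding edge (2,5): both already in same component {0,1,2,4,5,6,7,8}. No change.
New components: {0,1,2,4,5,6,7,8} {3}
Are 1 and 3 in the same component? no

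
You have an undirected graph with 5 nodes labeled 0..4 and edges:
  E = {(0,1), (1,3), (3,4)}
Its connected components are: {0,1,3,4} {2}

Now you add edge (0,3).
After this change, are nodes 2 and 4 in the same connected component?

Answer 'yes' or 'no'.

Initial components: {0,1,3,4} {2}
Adding edge (0,3): both already in same component {0,1,3,4}. No change.
New components: {0,1,3,4} {2}
Are 2 and 4 in the same component? no

Answer: no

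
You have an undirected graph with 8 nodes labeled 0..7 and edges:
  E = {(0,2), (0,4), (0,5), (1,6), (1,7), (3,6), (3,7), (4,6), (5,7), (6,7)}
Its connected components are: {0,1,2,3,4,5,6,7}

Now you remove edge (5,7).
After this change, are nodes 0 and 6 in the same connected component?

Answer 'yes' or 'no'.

Initial components: {0,1,2,3,4,5,6,7}
Removing edge (5,7): not a bridge — component count unchanged at 1.
New components: {0,1,2,3,4,5,6,7}
Are 0 and 6 in the same component? yes

Answer: yes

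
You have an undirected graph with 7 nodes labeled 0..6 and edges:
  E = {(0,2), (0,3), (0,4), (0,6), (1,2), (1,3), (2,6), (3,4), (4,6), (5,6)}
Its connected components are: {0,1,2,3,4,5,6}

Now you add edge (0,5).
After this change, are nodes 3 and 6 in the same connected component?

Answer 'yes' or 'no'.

Answer: yes

Derivation:
Initial components: {0,1,2,3,4,5,6}
Adding edge (0,5): both already in same component {0,1,2,3,4,5,6}. No change.
New components: {0,1,2,3,4,5,6}
Are 3 and 6 in the same component? yes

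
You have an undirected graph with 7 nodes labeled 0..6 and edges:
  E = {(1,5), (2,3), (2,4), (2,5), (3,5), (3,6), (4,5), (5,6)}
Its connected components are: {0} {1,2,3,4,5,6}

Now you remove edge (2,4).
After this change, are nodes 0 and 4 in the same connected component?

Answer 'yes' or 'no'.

Answer: no

Derivation:
Initial components: {0} {1,2,3,4,5,6}
Removing edge (2,4): not a bridge — component count unchanged at 2.
New components: {0} {1,2,3,4,5,6}
Are 0 and 4 in the same component? no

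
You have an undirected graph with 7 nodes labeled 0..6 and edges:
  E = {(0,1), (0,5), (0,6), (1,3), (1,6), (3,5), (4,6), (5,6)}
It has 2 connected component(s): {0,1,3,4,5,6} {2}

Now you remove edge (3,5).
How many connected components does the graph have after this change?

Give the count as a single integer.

Answer: 2

Derivation:
Initial component count: 2
Remove (3,5): not a bridge. Count unchanged: 2.
  After removal, components: {0,1,3,4,5,6} {2}
New component count: 2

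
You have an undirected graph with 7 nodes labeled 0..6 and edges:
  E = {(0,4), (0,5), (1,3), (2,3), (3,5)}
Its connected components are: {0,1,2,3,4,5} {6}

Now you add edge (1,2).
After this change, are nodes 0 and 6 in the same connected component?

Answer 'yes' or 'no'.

Initial components: {0,1,2,3,4,5} {6}
Adding edge (1,2): both already in same component {0,1,2,3,4,5}. No change.
New components: {0,1,2,3,4,5} {6}
Are 0 and 6 in the same component? no

Answer: no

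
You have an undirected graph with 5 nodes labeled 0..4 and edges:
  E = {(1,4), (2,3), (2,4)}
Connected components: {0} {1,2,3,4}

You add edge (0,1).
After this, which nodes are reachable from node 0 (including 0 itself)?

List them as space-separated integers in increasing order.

Answer: 0 1 2 3 4

Derivation:
Before: nodes reachable from 0: {0}
Adding (0,1): merges 0's component with another. Reachability grows.
After: nodes reachable from 0: {0,1,2,3,4}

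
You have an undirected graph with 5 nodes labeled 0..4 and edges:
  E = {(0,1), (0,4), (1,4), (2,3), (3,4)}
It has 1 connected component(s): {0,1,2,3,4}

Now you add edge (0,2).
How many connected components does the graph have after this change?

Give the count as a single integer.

Initial component count: 1
Add (0,2): endpoints already in same component. Count unchanged: 1.
New component count: 1

Answer: 1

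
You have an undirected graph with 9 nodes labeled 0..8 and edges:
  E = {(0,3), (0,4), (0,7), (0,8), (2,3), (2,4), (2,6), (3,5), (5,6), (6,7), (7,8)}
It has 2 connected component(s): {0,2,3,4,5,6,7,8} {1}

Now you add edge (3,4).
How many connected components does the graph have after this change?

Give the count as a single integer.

Answer: 2

Derivation:
Initial component count: 2
Add (3,4): endpoints already in same component. Count unchanged: 2.
New component count: 2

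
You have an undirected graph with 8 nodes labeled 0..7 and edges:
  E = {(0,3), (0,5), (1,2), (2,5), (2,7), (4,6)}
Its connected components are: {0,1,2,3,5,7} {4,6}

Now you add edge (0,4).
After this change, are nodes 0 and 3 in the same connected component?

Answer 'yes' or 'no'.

Answer: yes

Derivation:
Initial components: {0,1,2,3,5,7} {4,6}
Adding edge (0,4): merges {0,1,2,3,5,7} and {4,6}.
New components: {0,1,2,3,4,5,6,7}
Are 0 and 3 in the same component? yes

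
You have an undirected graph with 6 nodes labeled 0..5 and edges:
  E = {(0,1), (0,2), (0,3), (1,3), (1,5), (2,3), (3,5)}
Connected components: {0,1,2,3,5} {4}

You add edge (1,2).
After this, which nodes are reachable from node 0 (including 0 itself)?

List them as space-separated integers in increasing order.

Answer: 0 1 2 3 5

Derivation:
Before: nodes reachable from 0: {0,1,2,3,5}
Adding (1,2): both endpoints already in same component. Reachability from 0 unchanged.
After: nodes reachable from 0: {0,1,2,3,5}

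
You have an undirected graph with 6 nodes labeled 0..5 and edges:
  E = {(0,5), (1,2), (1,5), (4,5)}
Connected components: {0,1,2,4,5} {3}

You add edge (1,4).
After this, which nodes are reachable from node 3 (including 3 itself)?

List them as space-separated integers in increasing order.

Answer: 3

Derivation:
Before: nodes reachable from 3: {3}
Adding (1,4): both endpoints already in same component. Reachability from 3 unchanged.
After: nodes reachable from 3: {3}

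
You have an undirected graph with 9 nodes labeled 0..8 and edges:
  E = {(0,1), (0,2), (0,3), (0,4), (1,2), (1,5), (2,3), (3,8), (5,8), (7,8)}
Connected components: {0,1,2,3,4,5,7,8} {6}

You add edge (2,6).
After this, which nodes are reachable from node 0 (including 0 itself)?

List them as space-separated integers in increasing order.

Answer: 0 1 2 3 4 5 6 7 8

Derivation:
Before: nodes reachable from 0: {0,1,2,3,4,5,7,8}
Adding (2,6): merges 0's component with another. Reachability grows.
After: nodes reachable from 0: {0,1,2,3,4,5,6,7,8}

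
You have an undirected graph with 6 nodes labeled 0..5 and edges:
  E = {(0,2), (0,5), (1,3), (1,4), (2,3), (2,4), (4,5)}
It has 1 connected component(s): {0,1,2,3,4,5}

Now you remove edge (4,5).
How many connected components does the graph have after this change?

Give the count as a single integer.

Answer: 1

Derivation:
Initial component count: 1
Remove (4,5): not a bridge. Count unchanged: 1.
  After removal, components: {0,1,2,3,4,5}
New component count: 1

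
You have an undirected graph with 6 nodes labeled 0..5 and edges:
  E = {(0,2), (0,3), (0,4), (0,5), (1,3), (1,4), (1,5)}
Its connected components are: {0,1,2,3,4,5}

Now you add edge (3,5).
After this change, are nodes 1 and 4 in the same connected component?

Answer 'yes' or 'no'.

Initial components: {0,1,2,3,4,5}
Adding edge (3,5): both already in same component {0,1,2,3,4,5}. No change.
New components: {0,1,2,3,4,5}
Are 1 and 4 in the same component? yes

Answer: yes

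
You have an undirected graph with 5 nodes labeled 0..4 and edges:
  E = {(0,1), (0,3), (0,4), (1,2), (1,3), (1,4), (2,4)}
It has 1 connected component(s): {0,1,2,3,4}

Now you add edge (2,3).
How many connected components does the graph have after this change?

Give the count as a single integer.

Initial component count: 1
Add (2,3): endpoints already in same component. Count unchanged: 1.
New component count: 1

Answer: 1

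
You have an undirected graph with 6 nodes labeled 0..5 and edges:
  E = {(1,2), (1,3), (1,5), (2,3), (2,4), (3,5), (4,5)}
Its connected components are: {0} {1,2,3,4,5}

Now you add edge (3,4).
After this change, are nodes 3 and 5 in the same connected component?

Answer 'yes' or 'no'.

Answer: yes

Derivation:
Initial components: {0} {1,2,3,4,5}
Adding edge (3,4): both already in same component {1,2,3,4,5}. No change.
New components: {0} {1,2,3,4,5}
Are 3 and 5 in the same component? yes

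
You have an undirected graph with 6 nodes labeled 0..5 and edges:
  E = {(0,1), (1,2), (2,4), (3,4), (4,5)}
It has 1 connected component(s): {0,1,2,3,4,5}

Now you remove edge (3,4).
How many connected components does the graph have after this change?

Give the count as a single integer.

Initial component count: 1
Remove (3,4): it was a bridge. Count increases: 1 -> 2.
  After removal, components: {0,1,2,4,5} {3}
New component count: 2

Answer: 2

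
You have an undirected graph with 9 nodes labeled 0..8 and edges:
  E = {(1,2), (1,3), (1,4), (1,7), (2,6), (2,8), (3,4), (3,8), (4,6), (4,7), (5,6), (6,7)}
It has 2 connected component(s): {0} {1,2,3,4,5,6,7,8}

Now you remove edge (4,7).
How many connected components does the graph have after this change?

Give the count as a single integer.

Answer: 2

Derivation:
Initial component count: 2
Remove (4,7): not a bridge. Count unchanged: 2.
  After removal, components: {0} {1,2,3,4,5,6,7,8}
New component count: 2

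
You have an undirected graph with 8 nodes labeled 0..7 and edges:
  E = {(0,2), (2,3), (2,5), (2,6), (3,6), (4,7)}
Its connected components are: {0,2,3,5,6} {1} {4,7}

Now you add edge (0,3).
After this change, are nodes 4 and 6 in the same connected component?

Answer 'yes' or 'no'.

Answer: no

Derivation:
Initial components: {0,2,3,5,6} {1} {4,7}
Adding edge (0,3): both already in same component {0,2,3,5,6}. No change.
New components: {0,2,3,5,6} {1} {4,7}
Are 4 and 6 in the same component? no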